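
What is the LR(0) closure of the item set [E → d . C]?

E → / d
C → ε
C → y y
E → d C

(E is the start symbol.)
Start with: [E → d . C]
  [E → d . C] has the dot before C: add [C → .], [C → . y y]
No further items can be added.

CLOSURE = { [C → . y y], [C → .], [E → d . C] }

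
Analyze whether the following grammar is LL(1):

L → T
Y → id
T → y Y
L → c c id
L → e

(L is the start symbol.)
A grammar is LL(1) if for each non-terminal N with multiple productions, the predict sets of those productions are pairwise disjoint, where PREDICT(N → α) = (FIRST(α) \ {ε}) ∪ (FOLLOW(N) if α ⇒* ε).

Relevant sets:
  FIRST(T) = { 'y' }

For L:
  PREDICT(L → T) = { 'y' }
  PREDICT(L → c c id) = { 'c' }
  PREDICT(L → e) = { 'e' }
Y, T have a single production, so nothing to check there.

All predict sets are disjoint. The grammar IS LL(1).

Answer: Yes, the grammar is LL(1).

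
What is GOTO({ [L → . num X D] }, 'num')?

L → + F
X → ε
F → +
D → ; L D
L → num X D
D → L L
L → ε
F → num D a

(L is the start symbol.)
{ [L → num . X D], [X → .] }

GOTO(I, 'num') = CLOSURE({ [A → αX.β] : [A → α.Xβ] ∈ I, X = 'num' })

Items with dot before 'num', with the dot advanced:
  [L → . num X D] → [L → num . X D]
Closure of the advanced items:
  [L → num . X D] has the dot before X: add [X → .]

GOTO = { [L → num . X D], [X → .] }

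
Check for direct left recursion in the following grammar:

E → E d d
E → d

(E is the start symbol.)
E → E d d: LEFT RECURSIVE (starts with E)
E → d: starts with d

The grammar has direct left recursion on: E.

Answer: Yes, E is left-recursive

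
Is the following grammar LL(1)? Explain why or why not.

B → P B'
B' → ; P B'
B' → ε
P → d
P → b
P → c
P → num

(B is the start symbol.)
A grammar is LL(1) if for each non-terminal N with multiple productions, the predict sets of those productions are pairwise disjoint, where PREDICT(N → α) = (FIRST(α) \ {ε}) ∪ (FOLLOW(N) if α ⇒* ε).

Relevant sets:
  FOLLOW(B') = { $ }

For B':
  PREDICT(B' → ';' P B') = { ';' }
  PREDICT(B' → ε) = { $ }
For P:
  PREDICT(P → d) = { 'd' }
  PREDICT(P → b) = { 'b' }
  PREDICT(P → c) = { 'c' }
  PREDICT(P → num) = { 'num' }
B has a single production, so nothing to check there.

All predict sets are disjoint. The grammar IS LL(1).

Answer: Yes, the grammar is LL(1).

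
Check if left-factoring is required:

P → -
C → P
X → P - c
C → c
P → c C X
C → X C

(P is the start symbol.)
Left-factoring is needed when two productions for the same non-terminal
share a common prefix on the right-hand side.

Productions for P:
  P → -
  P → c C X
Productions for C:
  C → P
  C → c
  C → X C

No common prefixes found.

Answer: No, left-factoring is not needed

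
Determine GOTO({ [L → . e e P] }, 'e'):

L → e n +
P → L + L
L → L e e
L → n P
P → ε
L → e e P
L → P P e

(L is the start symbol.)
{ [L → e . e P] }

GOTO(I, 'e') = CLOSURE({ [A → αX.β] : [A → α.Xβ] ∈ I, X = 'e' })

Items with dot before 'e', with the dot advanced:
  [L → . e e P] → [L → e . e P]
Closure adds nothing (no advanced item has the dot before a non-terminal).

GOTO = { [L → e . e P] }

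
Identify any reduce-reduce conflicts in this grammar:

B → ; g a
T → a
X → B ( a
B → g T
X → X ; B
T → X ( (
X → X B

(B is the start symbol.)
Yes — I13: [B → ; g a .] vs [T → a .]

A reduce-reduce conflict occurs when an LR(0) state has two complete items [A → α .] and [B → β .] — both call for a reduction, and with no lookahead the parser cannot choose between them.

Augment with B' → B and build the canonical LR(0) collection (I0 = CLOSURE({[B' → . B]}), then GOTO on every symbol after a dot until no new states appear). It has 19 states:
  I0: { [B → . ; g a], [B → . g T], [B' → . B] }  — shift
  I1: { [B → ; . g a] }  — shift
  I2: { [B' → B .] }  — accept
  I3: { [B → . ; g a], [B → . g T], [B → g . T], [T → . X ( (], [T → . a], [X → . B ( a], [X → . X ; B], [X → . X B] }  — shift
  I4: { [X → B . ( a] }  — shift
  I5: { [B → g T .] }  — reduce
  I6: { [B → . ; g a], [B → . g T], [T → X . ( (], [X → X . ; B], [X → X . B] }  — shift
  I7: { [T → a .] }  — reduce
  I8: { [T → X ( . (] }  — shift
  I9: { [B → . ; g a], [B → . g T], [B → ; . g a], [X → X ; . B] }  — shift
  I10: { [X → X B .] }  — reduce
  I11: { [X → X ; B .] }  — reduce
  I12: { [B → . ; g a], [B → . g T], [B → ; g . a], [B → g . T], [T → . X ( (], [T → . a], [X → . B ( a], [X → . X ; B], [X → . X B] }  — shift
  I13: { [B → ; g a .], [T → a .] }  — 2 reduces
  I14: { [T → X ( ( .] }  — reduce
  I15: { [X → B ( . a] }  — shift
  I16: { [X → B ( a .] }  — reduce
  I17: { [B → ; g . a] }  — shift
  I18: { [B → ; g a .] }  — reduce

I13 contains complete items [B → ; g a .], [T → a .] — reduce-reduce conflict.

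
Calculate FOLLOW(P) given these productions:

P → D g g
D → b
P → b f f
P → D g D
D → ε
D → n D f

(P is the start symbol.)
P is the start symbol, so $ ∈ FOLLOW(P).
P does not occur on any right-hand side.

Taking the union: FOLLOW(P) = { $ }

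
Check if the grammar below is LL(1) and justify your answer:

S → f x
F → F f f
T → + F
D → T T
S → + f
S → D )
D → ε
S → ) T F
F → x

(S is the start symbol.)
No. Predict set conflict for S: { '+' }

Relevant sets:
  FIRST(D) = { '+', ε }
  FIRST(F) = { 'x' }
  FIRST(T) = { '+' }
  FOLLOW(D) = { ')' }

For S:
  PREDICT(S → f x) = { 'f' }
  PREDICT(S → '+' f) = { '+' }
  PREDICT(S → D ')') = { ')', '+' }
  PREDICT(S → ')' T F) = { ')' }
For F:
  PREDICT(F → F f f) = { 'x' }
  PREDICT(F → x) = { 'x' }
For D:
  PREDICT(D → T T) = { '+' }
  PREDICT(D → ε) = { ')' }
T has a single production, so nothing to check there.

Conflict found: Predict set conflict for S: { '+' }
The grammar is NOT LL(1).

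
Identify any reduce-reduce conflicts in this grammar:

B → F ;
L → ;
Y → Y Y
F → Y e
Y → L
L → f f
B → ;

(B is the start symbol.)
A reduce-reduce conflict occurs when an LR(0) state has two complete items [A → α .] and [B → β .] — both call for a reduction, and with no lookahead the parser cannot choose between them.

Augment with B' → B and build the canonical LR(0) collection (I0 = CLOSURE({[B' → . B]}), then GOTO on every symbol after a dot until no new states appear). It has 12 states:
  I0: { [B → . ;], [B → . F ;], [B' → . B], [F → . Y e], [L → . ;], [L → . f f], [Y → . L], [Y → . Y Y] }  — shift
  I1: { [B → ; .], [L → ; .] }  — 2 reduces
  I2: { [B' → B .] }  — accept
  I3: { [B → F . ;] }  — shift
  I4: { [Y → L .] }  — reduce
  I5: { [F → Y . e], [L → . ;], [L → . f f], [Y → . L], [Y → . Y Y], [Y → Y . Y] }  — shift
  I6: { [L → f . f] }  — shift
  I7: { [L → f f .] }  — reduce
  I8: { [L → ; .] }  — reduce
  I9: { [L → . ;], [L → . f f], [Y → . L], [Y → . Y Y], [Y → Y . Y], [Y → Y Y .] }  — shift, reduce
  I10: { [F → Y e .] }  — reduce
  I11: { [B → F ; .] }  — reduce

I1 contains complete items [B → ; .], [L → ; .] — reduce-reduce conflict.

Answer: Yes — I1: [B → ; .] vs [L → ; .]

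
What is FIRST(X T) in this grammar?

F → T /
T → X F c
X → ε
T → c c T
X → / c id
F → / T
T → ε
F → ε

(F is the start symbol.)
{ '/', 'c', ε }

FIRST sets of the non-terminals involved (from the grammar, by fixed-point iteration):
  FIRST(X) = { '/', ε }
  FIRST(T) = { '/', 'c', ε }

To compute FIRST(X T), process the symbols left to right:
Symbol X is a non-terminal. Add FIRST(X) \ {ε} = { '/' }
X is nullable (ε ∈ FIRST(X)), continue to the next symbol.
Symbol T is a non-terminal. Add FIRST(T) \ {ε} = { '/', 'c' }
T is nullable (ε ∈ FIRST(T)), continue to the next symbol.
All symbols are nullable, so ε is in the result.
FIRST(X T) = { '/', 'c', ε }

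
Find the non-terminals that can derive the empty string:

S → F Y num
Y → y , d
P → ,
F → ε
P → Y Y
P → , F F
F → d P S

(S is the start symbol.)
{ 'F' }

A non-terminal is nullable if it can derive ε (the empty string): either it has an ε-production, or it has a production whose right-hand side consists entirely of nullable non-terminals.

ε-productions: F → ε
So F is immediately nullable.
No further non-terminal can be added: every production for the remaining non-terminals contains a terminal or a non-nullable non-terminal.
Nullable = { 'F' }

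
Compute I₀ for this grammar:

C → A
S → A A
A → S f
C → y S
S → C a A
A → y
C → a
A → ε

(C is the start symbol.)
First, augment the grammar with C' → C
I₀ = CLOSURE({ [C' → . C] }):
  [C' → . C] has the dot before C: add [C → . A], [C → . y S], [C → . a]
  [C → . A] has the dot before A: add [A → . S f], [A → . y], [A → .]
  [A → . S f] has the dot before S: add [S → . A A], [S → . C a A]
No further items can be added.

I₀ = { [A → . S f], [A → . y], [A → .], [C → . A], [C → . a], [C → . y S], [C' → . C], [S → . A A], [S → . C a A] }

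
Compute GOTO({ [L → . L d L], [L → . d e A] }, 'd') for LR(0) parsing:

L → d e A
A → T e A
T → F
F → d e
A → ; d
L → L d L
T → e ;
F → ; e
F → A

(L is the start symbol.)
{ [L → d . e A] }

GOTO(I, 'd') = CLOSURE({ [A → αX.β] : [A → α.Xβ] ∈ I, X = 'd' })

Items with dot before 'd', with the dot advanced:
  [L → . d e A] → [L → d . e A]
Closure adds nothing (no advanced item has the dot before a non-terminal).

GOTO = { [L → d . e A] }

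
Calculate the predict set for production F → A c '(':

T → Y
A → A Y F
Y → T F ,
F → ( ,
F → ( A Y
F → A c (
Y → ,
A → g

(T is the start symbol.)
{ 'g' }

PREDICT(F → A c '(') = (FIRST(RHS) \ {ε}) ∪ (FOLLOW(F) if ε ∈ FIRST(RHS), i.e. RHS ⇒* ε)
FIRST(A) = { 'g' }
FIRST(A c '(') = { 'g' }
ε ∉ FIRST(A c '('), so FOLLOW(F) is not added.
PREDICT(F → A c '(') = { 'g' }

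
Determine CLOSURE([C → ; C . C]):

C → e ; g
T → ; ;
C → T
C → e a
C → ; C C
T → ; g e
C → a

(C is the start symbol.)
{ [C → . ; C C], [C → . T], [C → . a], [C → . e ; g], [C → . e a], [C → ; C . C], [T → . ; ;], [T → . ; g e] }

Start with: [C → ; C . C]
  [C → ; C . C] has the dot before C: add [C → . e ; g], [C → . T], [C → . e a], [C → . ; C C], [C → . a]
  [C → . T] has the dot before T: add [T → . ; ;], [T → . ; g e]
No further items can be added.

CLOSURE = { [C → . ; C C], [C → . T], [C → . a], [C → . e ; g], [C → . e a], [C → ; C . C], [T → . ; ;], [T → . ; g e] }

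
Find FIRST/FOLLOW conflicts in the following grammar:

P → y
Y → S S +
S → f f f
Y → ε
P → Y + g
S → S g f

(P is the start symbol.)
No FIRST/FOLLOW conflicts.

A FIRST/FOLLOW conflict occurs when a non-terminal N has a nullable alternative N → β (β ⇒* ε) and another alternative N → α with FIRST(α) ∩ FOLLOW(N) ≠ ∅: on such a lookahead the parser cannot decide between expanding α and letting N vanish via β.

Nullable non-terminals: Y.
FIRST sets used below: FIRST(S) = { 'f' }

Y: nullable alternative(s) Y → ε; FOLLOW(Y) = { '+' }
  Y → S S +: FIRST \ {ε} = { 'f' } — disjoint from FOLLOW(Y)
  Y → ε: FIRST \ {ε} = { } — this is the only nullable alternative, skip

P, S have no nullable alternative, so no FIRST/FOLLOW check is needed there.

No FIRST/FOLLOW conflicts found.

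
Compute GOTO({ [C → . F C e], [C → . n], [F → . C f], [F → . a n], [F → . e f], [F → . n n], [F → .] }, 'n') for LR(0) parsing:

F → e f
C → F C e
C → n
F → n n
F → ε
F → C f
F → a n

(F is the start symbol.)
GOTO(I, 'n') = CLOSURE({ [A → αX.β] : [A → α.Xβ] ∈ I, X = 'n' })

Items with dot before 'n', with the dot advanced:
  [C → . n] → [C → n .]
  [F → . n n] → [F → n . n]
Closure adds nothing (no advanced item has the dot before a non-terminal).

GOTO = { [C → n .], [F → n . n] }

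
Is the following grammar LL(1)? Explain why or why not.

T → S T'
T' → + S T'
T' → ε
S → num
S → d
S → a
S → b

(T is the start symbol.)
Yes, the grammar is LL(1).

Relevant sets:
  FOLLOW(T') = { $ }

For T':
  PREDICT(T' → '+' S T') = { '+' }
  PREDICT(T' → ε) = { $ }
For S:
  PREDICT(S → num) = { 'num' }
  PREDICT(S → d) = { 'd' }
  PREDICT(S → a) = { 'a' }
  PREDICT(S → b) = { 'b' }
T has a single production, so nothing to check there.

All predict sets are disjoint. The grammar IS LL(1).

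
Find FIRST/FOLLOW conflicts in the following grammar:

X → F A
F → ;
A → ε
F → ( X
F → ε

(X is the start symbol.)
Nullable non-terminals: A, F, X.
A has a nullable alternative but only one production, so nothing to check.

F: nullable alternative(s) F → ε; FOLLOW(F) = { $ }
  F → ;: FIRST \ {ε} = { ';' } — disjoint from FOLLOW(F)
  F → ( X: FIRST \ {ε} = { '(' } — disjoint from FOLLOW(F)
  F → ε: FIRST \ {ε} = { } — this is the only nullable alternative, skip
X has a nullable alternative but only one production, so nothing to check.

No FIRST/FOLLOW conflicts found.

Answer: No FIRST/FOLLOW conflicts.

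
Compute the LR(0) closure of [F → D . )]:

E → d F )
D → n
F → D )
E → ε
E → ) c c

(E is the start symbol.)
{ [F → D . )] }

To compute CLOSURE, for each item [A → α.Bβ] where B is a non-terminal, add [B → .γ] for all productions B → γ; repeat for the newly added items until nothing changes.

Start with: [F → D . )]
The dot precedes the terminal ')', so nothing is added.

CLOSURE = { [F → D . )] }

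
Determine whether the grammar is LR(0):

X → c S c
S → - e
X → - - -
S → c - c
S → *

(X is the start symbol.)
Yes, the grammar is LR(0)

Augment with X' → X and build the canonical LR(0) collection (I0 = CLOSURE({[X' → . X]}), then GOTO on every symbol after a dot until no new states appear). It has 14 states:
  I0: { [X → . - - -], [X → . c S c], [X' → . X] }  — shift
  I1: { [X → - . - -] }  — shift
  I2: { [X' → X .] }  — accept
  I3: { [S → . *], [S → . - e], [S → . c - c], [X → c . S c] }  — shift
  I4: { [S → * .] }  — reduce
  I5: { [S → - . e] }  — shift
  I6: { [X → c S . c] }  — shift
  I7: { [S → c . - c] }  — shift
  I8: { [S → c - . c] }  — shift
  I9: { [S → c - c .] }  — reduce
  I10: { [X → c S c .] }  — reduce
  I11: { [S → - e .] }  — reduce
  I12: { [X → - - . -] }  — shift
  I13: { [X → - - - .] }  — reduce

Every state is either a pure shift/goto state or contains exactly one complete item and nothing to shift — no conflicts. The grammar is LR(0).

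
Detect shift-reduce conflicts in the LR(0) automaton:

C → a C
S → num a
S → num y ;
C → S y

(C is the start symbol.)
No shift-reduce conflicts

Augment with C' → C and build the canonical LR(0) collection (I0 = CLOSURE({[C' → . C]}), then GOTO on every symbol after a dot until no new states appear). It has 10 states:
  I0: { [C → . S y], [C → . a C], [C' → . C], [S → . num a], [S → . num y ;] }  — shift
  I1: { [C' → C .] }  — accept
  I2: { [C → S . y] }  — shift
  I3: { [C → . S y], [C → . a C], [C → a . C], [S → . num a], [S → . num y ;] }  — shift
  I4: { [S → num . a], [S → num . y ;] }  — shift
  I5: { [S → num a .] }  — reduce
  I6: { [S → num y . ;] }  — shift
  I7: { [S → num y ; .] }  — reduce
  I8: { [C → a C .] }  — reduce
  I9: { [C → S y .] }  — reduce

No state contains both a complete item and a shift item.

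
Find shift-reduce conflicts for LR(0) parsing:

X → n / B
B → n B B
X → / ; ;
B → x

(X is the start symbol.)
A shift-reduce conflict occurs when an LR(0) state has both:
  - a complete (reduce) item [A → α .] (dot at the end), and
  - a shift item [B → β . c γ] (dot before a terminal).

Augment with X' → X and build the canonical LR(0) collection (I0 = CLOSURE({[X' → . X]}), then GOTO on every symbol after a dot until no new states appear). It has 12 states:
  I0: { [X → . / ; ;], [X → . n / B], [X' → . X] }  — shift
  I1: { [X → / . ; ;] }  — shift
  I2: { [X' → X .] }  — accept
  I3: { [X → n . / B] }  — shift
  I4: { [B → . n B B], [B → . x], [X → n / . B] }  — shift
  I5: { [X → n / B .] }  — reduce
  I6: { [B → . n B B], [B → . x], [B → n . B B] }  — shift
  I7: { [B → x .] }  — reduce
  I8: { [B → . n B B], [B → . x], [B → n B . B] }  — shift
  I9: { [B → n B B .] }  — reduce
  I10: { [X → / ; . ;] }  — shift
  I11: { [X → / ; ; .] }  — reduce

No state contains both a complete item and a shift item.

Answer: No shift-reduce conflicts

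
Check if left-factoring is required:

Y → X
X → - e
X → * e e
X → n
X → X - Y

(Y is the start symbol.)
No, left-factoring is not needed

Left-factoring is needed when two productions for the same non-terminal
share a common prefix on the right-hand side.

Productions for X:
  X → - e
  X → * e e
  X → n
  X → X - Y

No common prefixes found.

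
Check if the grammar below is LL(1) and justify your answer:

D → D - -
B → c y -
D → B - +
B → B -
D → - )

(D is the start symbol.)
Relevant sets:
  FIRST(D) = { '-', 'c' }
  FIRST(B) = { 'c' }

For D:
  PREDICT(D → D '-' '-') = { '-', 'c' }
  PREDICT(D → B '-' '+') = { 'c' }
  PREDICT(D → '-' ')') = { '-' }
For B:
  PREDICT(B → c y '-') = { 'c' }
  PREDICT(B → B '-') = { 'c' }

Conflict found: Predict set conflict for D: { 'c' }
The grammar is NOT LL(1).

Answer: No. Predict set conflict for D: { 'c' }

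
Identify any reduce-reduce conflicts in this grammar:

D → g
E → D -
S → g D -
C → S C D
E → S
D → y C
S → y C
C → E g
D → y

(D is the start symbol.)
Augment with D' → D and build the canonical LR(0) collection (I0 = CLOSURE({[D' → . D]}), then GOTO on every symbol after a dot until no new states appear). It has 17 states:
  I0: { [D → . g], [D → . y C], [D → . y], [D' → . D] }  — shift
  I1: { [D' → D .] }  — accept
  I2: { [D → g .] }  — reduce
  I3: { [C → . E g], [C → . S C D], [D → . g], [D → . y C], [D → . y], [D → y . C], [D → y .], [E → . D -], [E → . S], [S → . g D -], [S → . y C] }  — shift, reduce
  I4: { [D → y C .] }  — reduce
  I5: { [E → D . -] }  — shift
  I6: { [C → E . g] }  — shift
  I7: { [C → . E g], [C → . S C D], [C → S . C D], [D → . g], [D → . y C], [D → . y], [E → . D -], [E → . S], [E → S .], [S → . g D -], [S → . y C] }  — shift, reduce
  I8: { [D → . g], [D → . y C], [D → . y], [D → g .], [S → g . D -] }  — shift, reduce
  I9: { [C → . E g], [C → . S C D], [D → . g], [D → . y C], [D → . y], [D → y . C], [D → y .], [E → . D -], [E → . S], [S → . g D -], [S → . y C], [S → y . C] }  — shift, reduce
  I10: { [D → y C .], [S → y C .] }  — 2 reduces
  I11: { [S → g D . -] }  — shift
  I12: { [S → g D - .] }  — reduce
  I13: { [C → S C . D], [D → . g], [D → . y C], [D → . y] }  — shift
  I14: { [C → S C D .] }  — reduce
  I15: { [C → E g .] }  — reduce
  I16: { [E → D - .] }  — reduce

I10 contains complete items [D → y C .], [S → y C .] — reduce-reduce conflict.

Answer: Yes — I10: [D → y C .] vs [S → y C .]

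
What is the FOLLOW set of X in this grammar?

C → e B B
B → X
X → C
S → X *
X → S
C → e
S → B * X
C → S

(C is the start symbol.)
{ $, '*', 'e' }

In B → X: X is at the end, add FOLLOW(B)
In S → X *: X is followed by '*', add FIRST('*') \ {ε} = { '*' }
In S → B * X: X is at the end, add FOLLOW(S)

The FOLLOW sets referred to above (computed the same way, to a fixed point):
  FOLLOW(B) = { $, '*', 'e' }
  FOLLOW(S) = { $, '*', 'e' }

Taking the union: FOLLOW(X) = { $, '*', 'e' }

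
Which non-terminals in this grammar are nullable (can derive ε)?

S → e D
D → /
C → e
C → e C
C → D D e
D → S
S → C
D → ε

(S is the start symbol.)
A non-terminal is nullable if it can derive ε (the empty string): either it has an ε-production, or it has a production whose right-hand side consists entirely of nullable non-terminals.

ε-productions: D → ε
So D is immediately nullable.
No further non-terminal can be added: every production for the remaining non-terminals contains a terminal or a non-nullable non-terminal.
Nullable = { 'D' }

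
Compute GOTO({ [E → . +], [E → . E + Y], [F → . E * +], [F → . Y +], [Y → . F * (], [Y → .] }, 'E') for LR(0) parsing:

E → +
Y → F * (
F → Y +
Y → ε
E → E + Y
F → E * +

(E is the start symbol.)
GOTO(I, 'E') = CLOSURE({ [A → αX.β] : [A → α.Xβ] ∈ I, X = 'E' })

Items with dot before 'E', with the dot advanced:
  [E → . E + Y] → [E → E . + Y]
  [F → . E * +] → [F → E . * +]
Closure adds nothing (no advanced item has the dot before a non-terminal).

GOTO = { [E → E . + Y], [F → E . * +] }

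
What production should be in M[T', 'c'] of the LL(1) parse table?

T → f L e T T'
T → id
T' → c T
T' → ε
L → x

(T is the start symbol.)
To find M[T', 'c'], we find productions for T' where 'c' is in the predict set (PREDICT(N → α) = (FIRST(α) \ {ε}) ∪ (FOLLOW(N) if α ⇒* ε)).

Relevant sets:
  FOLLOW(T') = { $, 'c' }

T' → c T: PREDICT = { 'c' }
  'c' is in predict set, so this production goes in M[T', 'c']
T' → ε: PREDICT = { $, 'c' }
  'c' is in predict set, so this production goes in M[T', 'c']

M[T', 'c'] = T' → c T, T' → ε  (a multiply-defined cell — the grammar is not LL(1))

Answer: T' → c T, T' → ε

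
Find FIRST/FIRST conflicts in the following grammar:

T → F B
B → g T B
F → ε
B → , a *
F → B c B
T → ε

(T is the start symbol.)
No FIRST/FIRST conflicts.

FIRST sets of the non-terminals at (or reachable through a nullable prefix from) the front of some alternative:
  FIRST(F) = { ',', 'g', ε }
  FIRST(B) = { ',', 'g' }

Productions for T:
  T → F B: FIRST = { ',', 'g' }
  T → ε: FIRST = { ε }
Productions for B:
  B → g T B: FIRST = { 'g' }
  B → , a *: FIRST = { ',' }
Productions for F:
  F → ε: FIRST = { ε }
  F → B c B: FIRST = { ',', 'g' }

All alternatives of each non-terminal have pairwise disjoint FIRST sets.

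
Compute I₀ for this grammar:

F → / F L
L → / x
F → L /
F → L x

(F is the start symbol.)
{ [F → . / F L], [F → . L /], [F → . L x], [F' → . F], [L → . / x] }

First, augment the grammar with F' → F
I₀ = CLOSURE({ [F' → . F] }):
  [F' → . F] has the dot before F: add [F → . / F L], [F → . L /], [F → . L x]
  [F → . L /] has the dot before L: add [L → . / x]
No further items can be added.

I₀ = { [F → . / F L], [F → . L /], [F → . L x], [F' → . F], [L → . / x] }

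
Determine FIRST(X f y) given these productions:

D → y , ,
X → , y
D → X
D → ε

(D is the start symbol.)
{ ',' }

FIRST sets of the non-terminals involved (from the grammar, by fixed-point iteration):
  FIRST(X) = { ',' }

To compute FIRST(X f y), process the symbols left to right:
Symbol X is a non-terminal. Add FIRST(X) \ {ε} = { ',' }
X is not nullable (ε ∉ FIRST(X)), so stop here.
FIRST(X f y) = { ',' }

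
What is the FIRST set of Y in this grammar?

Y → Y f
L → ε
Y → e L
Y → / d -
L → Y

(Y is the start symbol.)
{ '/', 'e' }

To compute FIRST(Y), examine every production with Y on the left-hand side, reading each right-hand side left to right until a non-nullable symbol is reached.

From Y → Y f:
  - Y is the symbol being defined: contributes nothing new
    Y is not nullable, so stop
From Y → e L:
  - e is a terminal: add 'e' and stop
From Y → / d -:
  - '/' is a terminal: add '/' and stop

Collecting: FIRST(Y) = { '/', 'e' }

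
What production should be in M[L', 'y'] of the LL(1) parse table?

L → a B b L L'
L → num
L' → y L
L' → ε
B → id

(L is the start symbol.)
To find M[L', 'y'], we find productions for L' where 'y' is in the predict set (PREDICT(N → α) = (FIRST(α) \ {ε}) ∪ (FOLLOW(N) if α ⇒* ε)).

Relevant sets:
  FOLLOW(L') = { $, 'y' }

L' → y L: PREDICT = { 'y' }
  'y' is in predict set, so this production goes in M[L', 'y']
L' → ε: PREDICT = { $, 'y' }
  'y' is in predict set, so this production goes in M[L', 'y']

M[L', 'y'] = L' → y L, L' → ε  (a multiply-defined cell — the grammar is not LL(1))

Answer: L' → y L, L' → ε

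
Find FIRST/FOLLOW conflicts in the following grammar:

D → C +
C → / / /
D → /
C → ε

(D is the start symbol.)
Nullable non-terminals: C.

C: nullable alternative(s) C → ε; FOLLOW(C) = { '+' }
  C → / / /: FIRST \ {ε} = { '/' } — disjoint from FOLLOW(C)
  C → ε: FIRST \ {ε} = { } — this is the only nullable alternative, skip

D has no nullable alternative, so no FIRST/FOLLOW check is needed there.

No FIRST/FOLLOW conflicts found.

Answer: No FIRST/FOLLOW conflicts.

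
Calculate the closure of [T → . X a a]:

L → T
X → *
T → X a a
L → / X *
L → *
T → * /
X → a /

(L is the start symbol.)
{ [T → . X a a], [X → . *], [X → . a /] }

To compute CLOSURE, for each item [A → α.Bβ] where B is a non-terminal, add [B → .γ] for all productions B → γ; repeat for the newly added items until nothing changes.

Start with: [T → . X a a]
  [T → . X a a] has the dot before X: add [X → . *], [X → . a /]
No further items can be added.

CLOSURE = { [T → . X a a], [X → . *], [X → . a /] }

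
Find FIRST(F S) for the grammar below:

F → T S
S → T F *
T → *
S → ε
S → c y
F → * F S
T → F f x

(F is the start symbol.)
{ '*' }

FIRST sets of the non-terminals involved (from the grammar, by fixed-point iteration):
  FIRST(F) = { '*' }

To compute FIRST(F S), process the symbols left to right:
Symbol F is a non-terminal. Add FIRST(F) \ {ε} = { '*' }
F is not nullable (ε ∉ FIRST(F)), so stop here.
FIRST(F S) = { '*' }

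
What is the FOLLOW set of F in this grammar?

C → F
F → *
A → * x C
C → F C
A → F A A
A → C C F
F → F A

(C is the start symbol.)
{ $, '*' }

To compute FOLLOW(F), find every occurrence of F on a right-hand side N → α F β: add FIRST(β) \ {ε}, and if β is empty or nullable also add FOLLOW(N). Iterate to a fixed point.

In C → F: F is at the end, add FOLLOW(C)
In C → F C: F is followed by C, add FIRST(C) \ {ε} = { '*' }
In A → F A A: F is followed by A A, add FIRST(A A) \ {ε} = { '*' }
In A → C C F: F is at the end, add FOLLOW(A)
In F → F A: F is followed by A, add FIRST(A) \ {ε} = { '*' }

The FOLLOW sets referred to above (computed the same way, to a fixed point):
  FOLLOW(C) = { $, '*' }
  FOLLOW(A) = { $, '*' }

Taking the union: FOLLOW(F) = { $, '*' }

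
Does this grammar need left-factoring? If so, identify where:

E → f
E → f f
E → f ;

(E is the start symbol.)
Left-factoring is needed when two productions for the same non-terminal
share a common prefix on the right-hand side.

Productions for E:
  E → f
  E → f f
  E → f ;

Found common prefix 'f' in productions for E

Answer: Yes, E has productions with common prefix 'f'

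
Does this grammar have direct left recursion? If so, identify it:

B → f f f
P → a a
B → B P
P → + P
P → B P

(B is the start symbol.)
B → f f f: starts with f
P → a a: starts with a
B → B P: LEFT RECURSIVE (starts with B)
P → + P: starts with '+'
P → B P: starts with B

The grammar has direct left recursion on: B.

Answer: Yes, B is left-recursive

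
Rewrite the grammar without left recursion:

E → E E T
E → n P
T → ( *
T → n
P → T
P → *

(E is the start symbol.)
E → n P E'
E' → E T E'
E' → ε
T → ( *
T → n
P → T
P → *

E is directly left-recursive. The standard transformation for
  A → A α₁ | ... | A α_m | β₁ | ... | β_n
is
  A  → β₁ A' | ... | β_n A'
  A' → α₁ A' | ... | α_m A' | ε

E → n P becomes E → n P E'
E → E E T becomes E' → E T E'
Add E' → ε

Productions for other non-terminals are unchanged:
  T → ( *
  T → n
  P → T
  P → *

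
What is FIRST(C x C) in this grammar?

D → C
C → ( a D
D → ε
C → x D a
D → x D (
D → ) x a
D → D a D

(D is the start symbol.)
{ '(', 'x' }

FIRST sets of the non-terminals involved (from the grammar, by fixed-point iteration):
  FIRST(C) = { '(', 'x' }

To compute FIRST(C x C), process the symbols left to right:
Symbol C is a non-terminal. Add FIRST(C) \ {ε} = { '(', 'x' }
C is not nullable (ε ∉ FIRST(C)), so stop here.
FIRST(C x C) = { '(', 'x' }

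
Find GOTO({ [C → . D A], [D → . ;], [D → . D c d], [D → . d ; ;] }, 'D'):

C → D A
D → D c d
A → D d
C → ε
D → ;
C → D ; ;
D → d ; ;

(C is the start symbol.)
{ [A → . D d], [C → D . A], [D → . ;], [D → . D c d], [D → . d ; ;], [D → D . c d] }

GOTO(I, 'D') = CLOSURE({ [A → αX.β] : [A → α.Xβ] ∈ I, X = 'D' })

Items with dot before 'D', with the dot advanced:
  [C → . D A] → [C → D . A]
  [D → . D c d] → [D → D . c d]
Closure of the advanced items:
  [C → D . A] has the dot before A: add [A → . D d]
  [A → . D d] has the dot before D: add [D → . D c d], [D → . ;], [D → . d ; ;]

GOTO = { [A → . D d], [C → D . A], [D → . ;], [D → . D c d], [D → . d ; ;], [D → D . c d] }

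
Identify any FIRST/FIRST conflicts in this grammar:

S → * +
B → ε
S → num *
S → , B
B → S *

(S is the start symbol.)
No FIRST/FIRST conflicts.

A FIRST/FIRST conflict occurs when two productions N → α and N → β for the same non-terminal have FIRST(α) ∩ FIRST(β) ≠ ∅ (with ε ∈ FIRST of a nullable right-hand side, so two nullable alternatives also conflict).

FIRST sets of the non-terminals at (or reachable through a nullable prefix from) the front of some alternative:
  FIRST(S) = { '*', ',', 'num' }

Productions for S:
  S → * +: FIRST = { '*' }
  S → num *: FIRST = { 'num' }
  S → , B: FIRST = { ',' }
Productions for B:
  B → ε: FIRST = { ε }
  B → S *: FIRST = { '*', ',', 'num' }

All alternatives of each non-terminal have pairwise disjoint FIRST sets.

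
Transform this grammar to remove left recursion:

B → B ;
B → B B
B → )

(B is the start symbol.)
B is directly left-recursive. The standard transformation for
  A → A α₁ | ... | A α_m | β₁ | ... | β_n
is
  A  → β₁ A' | ... | β_n A'
  A' → α₁ A' | ... | α_m A' | ε

B → ) becomes B → ) B'
B → B ; becomes B' → ; B'
B → B B becomes B' → B B'
Add B' → ε

Resulting grammar:
B → ) B'
B' → ; B'
B' → B B'
B' → ε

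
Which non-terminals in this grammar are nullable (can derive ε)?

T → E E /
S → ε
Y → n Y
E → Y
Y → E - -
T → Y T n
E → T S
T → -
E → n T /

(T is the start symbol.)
A non-terminal is nullable if it can derive ε (the empty string): either it has an ε-production, or it has a production whose right-hand side consists entirely of nullable non-terminals.

ε-productions: S → ε
So S is immediately nullable.
No further non-terminal can be added: every production for the remaining non-terminals contains a terminal or a non-nullable non-terminal.
Nullable = { 'S' }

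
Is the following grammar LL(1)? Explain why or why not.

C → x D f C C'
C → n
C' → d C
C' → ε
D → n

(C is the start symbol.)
No. Predict set conflict for C': { 'd' }

A grammar is LL(1) if for each non-terminal N with multiple productions, the predict sets of those productions are pairwise disjoint, where PREDICT(N → α) = (FIRST(α) \ {ε}) ∪ (FOLLOW(N) if α ⇒* ε).

Relevant sets:
  FOLLOW(C') = { $, 'd' }

For C:
  PREDICT(C → x D f C C') = { 'x' }
  PREDICT(C → n) = { 'n' }
For C':
  PREDICT(C' → d C) = { 'd' }
  PREDICT(C' → ε) = { $, 'd' }
D has a single production, so nothing to check there.

Conflict found: Predict set conflict for C': { 'd' }
The grammar is NOT LL(1).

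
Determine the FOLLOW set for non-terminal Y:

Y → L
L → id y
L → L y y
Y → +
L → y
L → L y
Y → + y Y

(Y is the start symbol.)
Y is the start symbol, so $ ∈ FOLLOW(Y).
In Y → + y Y: Y is at the end; this adds FOLLOW(Y) to itself — nothing new

Taking the union: FOLLOW(Y) = { $ }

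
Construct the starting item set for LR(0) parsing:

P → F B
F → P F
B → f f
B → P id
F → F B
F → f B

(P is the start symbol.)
First, augment the grammar with P' → P
I₀ = CLOSURE({ [P' → . P] }):
  [P' → . P] has the dot before P: add [P → . F B]
  [P → . F B] has the dot before F: add [F → . P F], [F → . F B], [F → . f B]
No further items can be added.

I₀ = { [F → . F B], [F → . P F], [F → . f B], [P → . F B], [P' → . P] }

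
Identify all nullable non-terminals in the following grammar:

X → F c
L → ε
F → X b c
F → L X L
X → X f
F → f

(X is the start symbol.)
A non-terminal is nullable if it can derive ε (the empty string): either it has an ε-production, or it has a production whose right-hand side consists entirely of nullable non-terminals.

ε-productions: L → ε
So L is immediately nullable.
No further non-terminal can be added: every production for the remaining non-terminals contains a terminal or a non-nullable non-terminal.
Nullable = { 'L' }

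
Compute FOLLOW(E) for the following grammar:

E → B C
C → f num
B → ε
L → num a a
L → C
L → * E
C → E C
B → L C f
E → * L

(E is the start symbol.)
{ $, '*', 'f', 'num' }

E is the start symbol, so $ ∈ FOLLOW(E).
In L → * E: E is at the end, add FOLLOW(L)
In C → E C: E is followed by C, add FIRST(C) \ {ε} = { '*', 'f', 'num' }

The FOLLOW sets referred to above (computed the same way, to a fixed point):
  FOLLOW(L) = { $, '*', 'f', 'num' }

Taking the union: FOLLOW(E) = { $, '*', 'f', 'num' }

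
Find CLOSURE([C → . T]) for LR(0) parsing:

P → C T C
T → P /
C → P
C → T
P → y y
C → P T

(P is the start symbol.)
{ [C → . P T], [C → . P], [C → . T], [P → . C T C], [P → . y y], [T → . P /] }

To compute CLOSURE, for each item [A → α.Bβ] where B is a non-terminal, add [B → .γ] for all productions B → γ; repeat for the newly added items until nothing changes.

Start with: [C → . T]
  [C → . T] has the dot before T: add [T → . P /]
  [T → . P /] has the dot before P: add [P → . C T C], [P → . y y]
  [P → . C T C] has the dot before C: add [C → . P], [C → . P T]
No further items can be added.

CLOSURE = { [C → . P T], [C → . P], [C → . T], [P → . C T C], [P → . y y], [T → . P /] }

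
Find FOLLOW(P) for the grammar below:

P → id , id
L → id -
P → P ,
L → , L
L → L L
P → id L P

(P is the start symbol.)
{ $, ',' }

P is the start symbol, so $ ∈ FOLLOW(P).
In P → P ,: P is followed by ',', add FIRST(',') \ {ε} = { ',' }
In P → id L P: P is at the end; this adds FOLLOW(P) to itself — nothing new

Taking the union: FOLLOW(P) = { $, ',' }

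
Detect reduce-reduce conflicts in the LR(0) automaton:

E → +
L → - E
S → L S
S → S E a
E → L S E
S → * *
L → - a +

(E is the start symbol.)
Augment with E' → E and build the canonical LR(0) collection (I0 = CLOSURE({[E' → . E]}), then GOTO on every symbol after a dot until no new states appear). It has 16 states:
  I0: { [E → . +], [E → . L S E], [E' → . E], [L → . - E], [L → . - a +] }  — shift
  I1: { [E → + .] }  — reduce
  I2: { [E → . +], [E → . L S E], [L → - . E], [L → - . a +], [L → . - E], [L → . - a +] }  — shift
  I3: { [E' → E .] }  — accept
  I4: { [E → L . S E], [L → . - E], [L → . - a +], [S → . * *], [S → . L S], [S → . S E a] }  — shift
  I5: { [S → * . *] }  — shift
  I6: { [L → . - E], [L → . - a +], [S → . * *], [S → . L S], [S → . S E a], [S → L . S] }  — shift
  I7: { [E → . +], [E → . L S E], [E → L S . E], [L → . - E], [L → . - a +], [S → S . E a] }  — shift
  I8: { [E → L S E .], [S → S E . a] }  — shift, reduce
  I9: { [S → S E a .] }  — reduce
  I10: { [E → . +], [E → . L S E], [L → . - E], [L → . - a +], [S → L S .], [S → S . E a] }  — shift, reduce
  I11: { [S → S E . a] }  — shift
  I12: { [S → * * .] }  — reduce
  I13: { [L → - E .] }  — reduce
  I14: { [L → - a . +] }  — shift
  I15: { [L → - a + .] }  — reduce

No state contains more than one complete item.

Answer: No reduce-reduce conflicts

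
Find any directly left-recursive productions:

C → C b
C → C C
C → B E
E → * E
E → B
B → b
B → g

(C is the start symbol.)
C → C b: LEFT RECURSIVE (starts with C)
C → C C: LEFT RECURSIVE (starts with C)
C → B E: starts with B
E → * E: starts with '*'
E → B: starts with B
B → b: starts with b
B → g: starts with g

The grammar has direct left recursion on: C.

Answer: Yes, C is left-recursive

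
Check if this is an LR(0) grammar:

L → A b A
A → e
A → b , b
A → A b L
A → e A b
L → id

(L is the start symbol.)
Augment with L' → L and build the canonical LR(0) collection (I0 = CLOSURE({[L' → . L]}), then GOTO on every symbol after a dot until no new states appear). It has 13 states:
  I0: { [A → . A b L], [A → . b , b], [A → . e A b], [A → . e], [L → . A b A], [L → . id], [L' → . L] }  — shift
  I1: { [A → A . b L], [L → A . b A] }  — shift
  I2: { [L' → L .] }  — accept
  I3: { [A → b . , b] }  — shift
  I4: { [A → . A b L], [A → . b , b], [A → . e A b], [A → . e], [A → e . A b], [A → e .] }  — shift, reduce
  I5: { [L → id .] }  — reduce
  I6: { [A → A . b L], [A → e A . b] }  — shift
  I7: { [A → . A b L], [A → . b , b], [A → . e A b], [A → . e], [A → A b . L], [A → e A b .], [L → . A b A], [L → . id] }  — shift, reduce
  I8: { [A → A b L .] }  — reduce
  I9: { [A → b , . b] }  — shift
  I10: { [A → b , b .] }  — reduce
  I11: { [A → . A b L], [A → . b , b], [A → . e A b], [A → . e], [A → A b . L], [L → . A b A], [L → . id], [L → A b . A] }  — shift
  I12: { [A → A . b L], [L → A . b A], [L → A b A .] }  — shift, reduce

Conflict in state I4:
  Shift-reduce conflict between [A → e .] and [A → . b , b]
So the grammar is NOT LR(0).

Answer: No. Shift-reduce conflict between [A → e .] and [A → . b , b]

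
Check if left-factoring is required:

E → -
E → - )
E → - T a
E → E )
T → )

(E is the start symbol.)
Left-factoring is needed when two productions for the same non-terminal
share a common prefix on the right-hand side.

Productions for E:
  E → -
  E → - )
  E → - T a
  E → E )

Found common prefix '-' in productions for E

Answer: Yes, E has productions with common prefix '-'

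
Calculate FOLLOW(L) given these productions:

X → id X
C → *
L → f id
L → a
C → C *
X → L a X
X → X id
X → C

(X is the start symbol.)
{ 'a' }

To compute FOLLOW(L), find every occurrence of L on a right-hand side N → α L β: add FIRST(β) \ {ε}, and if β is empty or nullable also add FOLLOW(N). Iterate to a fixed point.

In X → L a X: L is followed by a X, add FIRST(a X) \ {ε} = { 'a' }

Taking the union: FOLLOW(L) = { 'a' }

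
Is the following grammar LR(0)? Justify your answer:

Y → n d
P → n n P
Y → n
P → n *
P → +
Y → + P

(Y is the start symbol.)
A grammar is LR(0) if no state in the canonical LR(0) collection has:
  - both a shift item (dot before a terminal) and a complete item (shift-reduce conflict), or
  - two or more complete items (reduce-reduce conflict; the accept item [Y' → Y .] counts as a complete item here).

Augment with Y' → Y and build the canonical LR(0) collection (I0 = CLOSURE({[Y' → . Y]}), then GOTO on every symbol after a dot until no new states appear). It has 11 states:
  I0: { [Y → . + P], [Y → . n d], [Y → . n], [Y' → . Y] }  — shift
  I1: { [P → . +], [P → . n *], [P → . n n P], [Y → + . P] }  — shift
  I2: { [Y' → Y .] }  — accept
  I3: { [Y → n . d], [Y → n .] }  — shift, reduce
  I4: { [Y → n d .] }  — reduce
  I5: { [P → + .] }  — reduce
  I6: { [Y → + P .] }  — reduce
  I7: { [P → n . *], [P → n . n P] }  — shift
  I8: { [P → n * .] }  — reduce
  I9: { [P → . +], [P → . n *], [P → . n n P], [P → n n . P] }  — shift
  I10: { [P → n n P .] }  — reduce

Conflict in state I3:
  Shift-reduce conflict between [Y → n .] and [Y → n . d]
So the grammar is NOT LR(0).

Answer: No. Shift-reduce conflict between [Y → n .] and [Y → n . d]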